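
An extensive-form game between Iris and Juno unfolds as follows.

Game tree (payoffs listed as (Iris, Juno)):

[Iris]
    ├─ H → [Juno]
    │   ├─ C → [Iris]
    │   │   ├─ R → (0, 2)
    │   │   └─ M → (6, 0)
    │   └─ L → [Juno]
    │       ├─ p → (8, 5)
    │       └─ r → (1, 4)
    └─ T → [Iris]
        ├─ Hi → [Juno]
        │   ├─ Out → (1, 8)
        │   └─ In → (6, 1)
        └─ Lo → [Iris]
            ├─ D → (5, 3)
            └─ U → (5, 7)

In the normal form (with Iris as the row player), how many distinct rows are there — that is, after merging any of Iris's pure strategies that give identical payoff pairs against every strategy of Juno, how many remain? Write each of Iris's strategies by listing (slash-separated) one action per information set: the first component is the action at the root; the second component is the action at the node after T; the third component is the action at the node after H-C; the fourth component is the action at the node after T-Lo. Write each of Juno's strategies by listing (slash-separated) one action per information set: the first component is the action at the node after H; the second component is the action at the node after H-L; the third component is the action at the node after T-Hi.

Iris has 16 pure strategies: H/Hi/R/D, H/Hi/R/U, H/Hi/M/D, H/Hi/M/U, H/Lo/R/D, H/Lo/R/U, H/Lo/M/D, H/Lo/M/U, T/Hi/R/D, T/Hi/R/U, T/Hi/M/D, T/Hi/M/U, T/Lo/R/D, T/Lo/R/U, T/Lo/M/D, T/Lo/M/U. Columns: C/p/Out, C/p/In, C/r/Out, C/r/In, L/p/Out, L/p/In, L/r/Out, L/r/In.
{H/Hi/R/D, H/Hi/R/U, H/Lo/R/D, H/Lo/R/U} → row (0,2) (0,2) (0,2) (0,2) (8,5) (8,5) (1,4) (1,4)
{H/Hi/M/D, H/Hi/M/U, H/Lo/M/D, H/Lo/M/U} → row (6,0) (6,0) (6,0) (6,0) (8,5) (8,5) (1,4) (1,4)
{T/Hi/R/D, T/Hi/R/U, T/Hi/M/D, T/Hi/M/U} → row (1,8) (6,1) (1,8) (6,1) (1,8) (6,1) (1,8) (6,1)
{T/Lo/R/D, T/Lo/M/D} → row (5,3) (5,3) (5,3) (5,3) (5,3) (5,3) (5,3) (5,3)
{T/Lo/R/U, T/Lo/M/U} → row (5,7) (5,7) (5,7) (5,7) (5,7) (5,7) (5,7) (5,7)
That's 5 distinct rows out of 16 strategies.

5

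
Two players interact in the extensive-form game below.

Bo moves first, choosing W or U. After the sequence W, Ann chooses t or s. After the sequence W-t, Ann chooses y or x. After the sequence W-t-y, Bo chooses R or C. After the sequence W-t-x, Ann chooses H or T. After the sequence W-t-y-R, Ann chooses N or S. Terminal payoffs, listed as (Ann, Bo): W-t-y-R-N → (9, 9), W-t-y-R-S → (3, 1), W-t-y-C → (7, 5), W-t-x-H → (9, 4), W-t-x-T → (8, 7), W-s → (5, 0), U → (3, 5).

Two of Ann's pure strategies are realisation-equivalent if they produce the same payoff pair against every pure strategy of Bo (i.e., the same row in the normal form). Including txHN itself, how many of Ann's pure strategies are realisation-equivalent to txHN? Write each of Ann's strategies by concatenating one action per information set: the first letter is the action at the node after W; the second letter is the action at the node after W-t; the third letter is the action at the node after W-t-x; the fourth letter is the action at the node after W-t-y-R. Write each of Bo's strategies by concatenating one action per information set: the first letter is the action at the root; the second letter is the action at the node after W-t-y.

2

Row for txHN (columns WR, WC, UR, UC): (9,4) (9,4) (3,5) (3,5).
Under txHN, Ann's choice at the node after W-t-y-R can never be reached regardless of what Bo does, so varying those choices leaves every outcome unchanged.
Holding the reachable choices fixed and varying the unreachable one freely already gives 2 equivalent strategies.
No other strategy reproduces this row, so those 2 are the full class: txHN, txHS.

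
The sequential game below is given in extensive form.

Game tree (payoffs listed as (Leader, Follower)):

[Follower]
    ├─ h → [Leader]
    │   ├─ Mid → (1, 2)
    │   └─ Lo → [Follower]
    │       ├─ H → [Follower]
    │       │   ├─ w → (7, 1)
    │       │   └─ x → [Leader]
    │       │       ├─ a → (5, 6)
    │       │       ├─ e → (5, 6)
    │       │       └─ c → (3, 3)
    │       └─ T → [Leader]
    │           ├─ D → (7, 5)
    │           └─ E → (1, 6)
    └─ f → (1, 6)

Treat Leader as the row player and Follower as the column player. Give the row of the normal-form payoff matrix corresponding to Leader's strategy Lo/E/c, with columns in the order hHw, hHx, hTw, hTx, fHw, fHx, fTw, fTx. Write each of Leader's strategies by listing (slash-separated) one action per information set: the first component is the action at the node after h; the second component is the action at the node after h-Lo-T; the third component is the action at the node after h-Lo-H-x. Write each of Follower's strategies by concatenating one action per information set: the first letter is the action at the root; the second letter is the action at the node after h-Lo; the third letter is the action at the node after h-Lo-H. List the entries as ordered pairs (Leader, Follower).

(7,1) (3,3) (1,6) (1,6) (1,6) (1,6) (1,6) (1,6)

vs hHw: Follower plays h → Leader plays Lo at [h] → Follower plays H at [h-Lo] → Follower plays w at [h-Lo-H] → (7, 1)
vs hHx: Follower plays h → Leader plays Lo at [h] → Follower plays H at [h-Lo] → Follower plays x at [h-Lo-H] → Leader plays c at [h-Lo-H-x] → (3, 3)
vs hTw: Follower plays h → Leader plays Lo at [h] → Follower plays T at [h-Lo] → Leader plays E at [h-Lo-T] → (1, 6)
vs hTx: Follower plays h → Leader plays Lo at [h] → Follower plays T at [h-Lo] → Leader plays E at [h-Lo-T] → (1, 6)
vs fHw: Follower plays f → (1, 6)
vs fHx: Follower plays f → (1, 6)
vs fTw: Follower plays f → (1, 6)
vs fTx: Follower plays f → (1, 6)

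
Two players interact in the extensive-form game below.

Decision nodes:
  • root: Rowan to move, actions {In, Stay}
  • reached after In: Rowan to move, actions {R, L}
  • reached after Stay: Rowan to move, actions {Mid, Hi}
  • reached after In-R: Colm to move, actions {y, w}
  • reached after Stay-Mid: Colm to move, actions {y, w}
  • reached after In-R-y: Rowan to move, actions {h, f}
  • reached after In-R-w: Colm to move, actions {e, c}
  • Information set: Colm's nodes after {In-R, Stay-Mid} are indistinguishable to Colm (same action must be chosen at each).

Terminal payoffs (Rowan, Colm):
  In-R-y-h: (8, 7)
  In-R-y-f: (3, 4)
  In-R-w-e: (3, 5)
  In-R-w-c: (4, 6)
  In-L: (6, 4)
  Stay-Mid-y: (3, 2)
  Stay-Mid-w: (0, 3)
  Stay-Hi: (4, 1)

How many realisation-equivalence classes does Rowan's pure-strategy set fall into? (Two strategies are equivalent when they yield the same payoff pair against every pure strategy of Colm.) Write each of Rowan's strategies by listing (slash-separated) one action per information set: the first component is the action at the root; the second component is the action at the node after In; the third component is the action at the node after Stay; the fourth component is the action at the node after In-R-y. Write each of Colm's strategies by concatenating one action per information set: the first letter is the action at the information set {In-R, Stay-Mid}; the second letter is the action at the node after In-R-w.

Rowan has 16 pure strategies: In/R/Mid/h, In/R/Mid/f, In/R/Hi/h, In/R/Hi/f, In/L/Mid/h, In/L/Mid/f, In/L/Hi/h, In/L/Hi/f, Stay/R/Mid/h, Stay/R/Mid/f, Stay/R/Hi/h, Stay/R/Hi/f, Stay/L/Mid/h, Stay/L/Mid/f, Stay/L/Hi/h, Stay/L/Hi/f. Columns: ye, yc, we, wc.
{In/R/Mid/h, In/R/Hi/h} → row (8,7) (8,7) (3,5) (4,6)
{In/R/Mid/f, In/R/Hi/f} → row (3,4) (3,4) (3,5) (4,6)
{In/L/Mid/h, In/L/Mid/f, In/L/Hi/h, In/L/Hi/f} → row (6,4) (6,4) (6,4) (6,4)
{Stay/R/Mid/h, Stay/R/Mid/f, Stay/L/Mid/h, Stay/L/Mid/f} → row (3,2) (3,2) (0,3) (0,3)
{Stay/R/Hi/h, Stay/R/Hi/f, Stay/L/Hi/h, Stay/L/Hi/f} → row (4,1) (4,1) (4,1) (4,1)
That's 5 distinct rows out of 16 strategies.

5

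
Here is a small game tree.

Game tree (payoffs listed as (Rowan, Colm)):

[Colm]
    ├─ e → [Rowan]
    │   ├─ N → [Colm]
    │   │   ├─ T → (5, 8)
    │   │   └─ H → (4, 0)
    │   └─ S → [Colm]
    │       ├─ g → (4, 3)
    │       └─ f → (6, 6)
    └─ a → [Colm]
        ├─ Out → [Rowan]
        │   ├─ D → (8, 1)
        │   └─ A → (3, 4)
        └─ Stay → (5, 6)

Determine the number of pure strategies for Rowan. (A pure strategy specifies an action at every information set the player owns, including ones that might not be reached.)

4

Rowan owns the node after e with actions {N, S} — two choices.
Rowan owns the node after a-Out with actions {D, A} — two choices.
A pure strategy fixes one action at each information set independently, so the count is the product 2 × 2 = 4.
(For reference, Colm has 16 pure strategies, giving a 4×16 normal-form matrix.)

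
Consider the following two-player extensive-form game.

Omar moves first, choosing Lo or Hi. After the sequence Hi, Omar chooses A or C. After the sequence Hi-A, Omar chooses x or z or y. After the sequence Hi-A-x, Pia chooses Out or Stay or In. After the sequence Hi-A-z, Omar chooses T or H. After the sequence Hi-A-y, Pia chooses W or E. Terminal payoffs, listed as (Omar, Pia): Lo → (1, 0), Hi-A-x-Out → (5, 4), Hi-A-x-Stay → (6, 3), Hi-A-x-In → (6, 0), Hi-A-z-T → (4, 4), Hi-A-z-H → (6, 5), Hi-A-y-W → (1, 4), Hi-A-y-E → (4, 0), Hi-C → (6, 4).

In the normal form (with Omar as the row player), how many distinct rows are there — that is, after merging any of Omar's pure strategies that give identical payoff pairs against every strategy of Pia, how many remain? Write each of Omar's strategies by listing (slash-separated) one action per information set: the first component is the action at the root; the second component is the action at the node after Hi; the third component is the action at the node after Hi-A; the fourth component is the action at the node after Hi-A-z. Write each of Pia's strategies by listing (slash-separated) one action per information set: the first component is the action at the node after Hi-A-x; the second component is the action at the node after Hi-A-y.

6

Omar has 24 pure strategies: Lo/A/x/T, Lo/A/x/H, Lo/A/z/T, Lo/A/z/H, Lo/A/y/T, Lo/A/y/H, Lo/C/x/T, Lo/C/x/H, Lo/C/z/T, Lo/C/z/H, Lo/C/y/T, Lo/C/y/H, Hi/A/x/T, Hi/A/x/H, Hi/A/z/T, Hi/A/z/H, Hi/A/y/T, Hi/A/y/H, Hi/C/x/T, Hi/C/x/H, Hi/C/z/T, Hi/C/z/H, Hi/C/y/T, Hi/C/y/H. Columns: Out/W, Out/E, Stay/W, Stay/E, In/W, In/E.
{Lo/A/x/T, Lo/A/x/H, Lo/A/z/T, Lo/A/z/H, Lo/A/y/T, Lo/A/y/H, Lo/C/x/T, Lo/C/x/H, Lo/C/z/T, Lo/C/z/H, Lo/C/y/T, Lo/C/y/H} → row (1,0) (1,0) (1,0) (1,0) (1,0) (1,0)
{Hi/A/x/T, Hi/A/x/H} → row (5,4) (5,4) (6,3) (6,3) (6,0) (6,0)
{Hi/A/z/T} → row (4,4) (4,4) (4,4) (4,4) (4,4) (4,4)
{Hi/A/z/H} → row (6,5) (6,5) (6,5) (6,5) (6,5) (6,5)
{Hi/A/y/T, Hi/A/y/H} → row (1,4) (4,0) (1,4) (4,0) (1,4) (4,0)
{Hi/C/x/T, Hi/C/x/H, Hi/C/z/T, Hi/C/z/H, Hi/C/y/T, Hi/C/y/H} → row (6,4) (6,4) (6,4) (6,4) (6,4) (6,4)
That's 6 distinct rows out of 24 strategies.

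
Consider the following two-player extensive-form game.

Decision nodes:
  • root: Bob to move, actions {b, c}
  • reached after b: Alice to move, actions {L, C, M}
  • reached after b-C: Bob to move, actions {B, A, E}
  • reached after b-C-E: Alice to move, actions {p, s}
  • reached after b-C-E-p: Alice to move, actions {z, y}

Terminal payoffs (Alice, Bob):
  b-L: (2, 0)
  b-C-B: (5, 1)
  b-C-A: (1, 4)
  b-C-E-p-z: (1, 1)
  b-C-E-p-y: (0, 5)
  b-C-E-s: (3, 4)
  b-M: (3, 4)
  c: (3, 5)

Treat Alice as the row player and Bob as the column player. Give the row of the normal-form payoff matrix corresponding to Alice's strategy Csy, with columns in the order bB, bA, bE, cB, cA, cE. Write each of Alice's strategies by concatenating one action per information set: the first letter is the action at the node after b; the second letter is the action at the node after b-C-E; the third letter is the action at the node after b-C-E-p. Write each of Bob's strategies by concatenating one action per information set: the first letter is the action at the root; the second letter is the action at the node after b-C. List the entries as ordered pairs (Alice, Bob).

vs bB: Bob plays b → Alice plays C at [b] → Bob plays B at [b-C] → (5, 1)
vs bA: Bob plays b → Alice plays C at [b] → Bob plays A at [b-C] → (1, 4)
vs bE: Bob plays b → Alice plays C at [b] → Bob plays E at [b-C] → Alice plays s at [b-C-E] → (3, 4)
vs cB: Bob plays c → (3, 5)
vs cA: Bob plays c → (3, 5)
vs cE: Bob plays c → (3, 5)

(5,1) (1,4) (3,4) (3,5) (3,5) (3,5)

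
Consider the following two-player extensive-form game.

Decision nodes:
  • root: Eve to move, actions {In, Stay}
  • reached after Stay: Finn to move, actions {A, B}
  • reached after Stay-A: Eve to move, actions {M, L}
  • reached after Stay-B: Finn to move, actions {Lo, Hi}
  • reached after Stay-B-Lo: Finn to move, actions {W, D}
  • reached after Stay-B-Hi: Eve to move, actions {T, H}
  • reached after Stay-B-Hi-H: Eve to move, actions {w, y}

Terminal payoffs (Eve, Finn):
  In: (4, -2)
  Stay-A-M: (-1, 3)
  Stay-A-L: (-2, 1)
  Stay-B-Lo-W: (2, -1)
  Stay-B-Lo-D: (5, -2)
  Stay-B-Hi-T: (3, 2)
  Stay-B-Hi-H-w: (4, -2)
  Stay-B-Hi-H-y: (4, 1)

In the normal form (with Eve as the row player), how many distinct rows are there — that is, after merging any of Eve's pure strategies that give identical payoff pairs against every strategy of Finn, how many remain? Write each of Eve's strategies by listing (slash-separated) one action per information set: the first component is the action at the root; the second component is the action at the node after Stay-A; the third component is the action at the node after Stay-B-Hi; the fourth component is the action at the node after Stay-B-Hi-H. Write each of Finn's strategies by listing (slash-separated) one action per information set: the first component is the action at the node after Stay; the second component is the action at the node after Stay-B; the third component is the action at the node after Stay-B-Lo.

Eve has 16 pure strategies: In/M/T/w, In/M/T/y, In/M/H/w, In/M/H/y, In/L/T/w, In/L/T/y, In/L/H/w, In/L/H/y, Stay/M/T/w, Stay/M/T/y, Stay/M/H/w, Stay/M/H/y, Stay/L/T/w, Stay/L/T/y, Stay/L/H/w, Stay/L/H/y. Columns: A/Lo/W, A/Lo/D, A/Hi/W, A/Hi/D, B/Lo/W, B/Lo/D, B/Hi/W, B/Hi/D.
{In/M/T/w, In/M/T/y, In/M/H/w, In/M/H/y, In/L/T/w, In/L/T/y, In/L/H/w, In/L/H/y} → row (4,-2) (4,-2) (4,-2) (4,-2) (4,-2) (4,-2) (4,-2) (4,-2)
{Stay/M/T/w, Stay/M/T/y} → row (-1,3) (-1,3) (-1,3) (-1,3) (2,-1) (5,-2) (3,2) (3,2)
{Stay/M/H/w} → row (-1,3) (-1,3) (-1,3) (-1,3) (2,-1) (5,-2) (4,-2) (4,-2)
{Stay/M/H/y} → row (-1,3) (-1,3) (-1,3) (-1,3) (2,-1) (5,-2) (4,1) (4,1)
{Stay/L/T/w, Stay/L/T/y} → row (-2,1) (-2,1) (-2,1) (-2,1) (2,-1) (5,-2) (3,2) (3,2)
{Stay/L/H/w} → row (-2,1) (-2,1) (-2,1) (-2,1) (2,-1) (5,-2) (4,-2) (4,-2)
{Stay/L/H/y} → row (-2,1) (-2,1) (-2,1) (-2,1) (2,-1) (5,-2) (4,1) (4,1)
That's 7 distinct rows out of 16 strategies.

7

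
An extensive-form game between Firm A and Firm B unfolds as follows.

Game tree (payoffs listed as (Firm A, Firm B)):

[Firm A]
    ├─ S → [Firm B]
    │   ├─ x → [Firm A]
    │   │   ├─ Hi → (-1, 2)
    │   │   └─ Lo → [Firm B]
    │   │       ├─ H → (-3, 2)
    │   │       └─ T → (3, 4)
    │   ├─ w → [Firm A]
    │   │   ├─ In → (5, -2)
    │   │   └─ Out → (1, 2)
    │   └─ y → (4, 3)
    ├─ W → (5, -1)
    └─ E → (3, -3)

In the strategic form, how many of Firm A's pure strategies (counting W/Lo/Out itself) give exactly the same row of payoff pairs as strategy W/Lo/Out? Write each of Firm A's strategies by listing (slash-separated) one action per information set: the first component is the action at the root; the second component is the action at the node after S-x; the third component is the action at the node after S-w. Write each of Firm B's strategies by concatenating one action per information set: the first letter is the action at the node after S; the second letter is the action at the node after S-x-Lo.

Row for W/Lo/Out (columns xH, xT, wH, wT, yH, yT): (5,-1) (5,-1) (5,-1) (5,-1) (5,-1) (5,-1).
Under W/Lo/Out, Firm A's choice at the node after S-x and at the node after S-w can never be reached regardless of what Firm B does, so varying those choices leaves every outcome unchanged.
Holding the reachable choices fixed and varying the unreachable ones freely already gives 2 × 2 = 4 equivalent strategies.
No other strategy reproduces this row, so those 4 are the full class: W/Hi/In, W/Hi/Out, W/Lo/In, W/Lo/Out.

4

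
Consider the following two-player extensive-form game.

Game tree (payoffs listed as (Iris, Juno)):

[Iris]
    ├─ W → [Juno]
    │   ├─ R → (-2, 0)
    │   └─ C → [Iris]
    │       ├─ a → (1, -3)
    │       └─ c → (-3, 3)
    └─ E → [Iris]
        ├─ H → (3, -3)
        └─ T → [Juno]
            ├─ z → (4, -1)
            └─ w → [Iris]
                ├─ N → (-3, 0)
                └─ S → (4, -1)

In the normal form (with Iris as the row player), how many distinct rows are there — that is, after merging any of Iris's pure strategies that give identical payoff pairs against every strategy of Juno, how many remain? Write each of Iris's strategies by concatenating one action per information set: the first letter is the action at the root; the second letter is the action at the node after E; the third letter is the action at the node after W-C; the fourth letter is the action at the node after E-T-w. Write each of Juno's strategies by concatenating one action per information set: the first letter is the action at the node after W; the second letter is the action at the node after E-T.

5

Iris has 16 pure strategies: WHaN, WHaS, WHcN, WHcS, WTaN, WTaS, WTcN, WTcS, EHaN, EHaS, EHcN, EHcS, ETaN, ETaS, ETcN, ETcS. Columns: Rz, Rw, Cz, Cw.
{WHaN, WHaS, WTaN, WTaS} → row (-2,0) (-2,0) (1,-3) (1,-3)
{WHcN, WHcS, WTcN, WTcS} → row (-2,0) (-2,0) (-3,3) (-3,3)
{EHaN, EHaS, EHcN, EHcS} → row (3,-3) (3,-3) (3,-3) (3,-3)
{ETaN, ETcN} → row (4,-1) (-3,0) (4,-1) (-3,0)
{ETaS, ETcS} → row (4,-1) (4,-1) (4,-1) (4,-1)
That's 5 distinct rows out of 16 strategies.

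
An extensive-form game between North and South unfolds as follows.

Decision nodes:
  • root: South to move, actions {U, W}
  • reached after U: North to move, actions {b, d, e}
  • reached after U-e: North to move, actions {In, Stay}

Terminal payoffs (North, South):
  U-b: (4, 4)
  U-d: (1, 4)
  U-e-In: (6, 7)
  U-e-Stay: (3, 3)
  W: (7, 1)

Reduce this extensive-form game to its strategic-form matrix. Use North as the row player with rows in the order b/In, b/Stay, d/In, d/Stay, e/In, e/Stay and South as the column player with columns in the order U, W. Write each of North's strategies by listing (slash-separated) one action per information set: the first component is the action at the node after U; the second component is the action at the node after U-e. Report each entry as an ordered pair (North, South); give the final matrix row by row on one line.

              U        W
  b/In    (4,4)    (7,1)
b/Stay    (4,4)    (7,1)
  d/In    (1,4)    (7,1)
d/Stay    (1,4)    (7,1)
  e/In    (6,7)    (7,1)
e/Stay    (3,3)    (7,1)

b/In: (4,4) (7,1) | b/Stay: (4,4) (7,1) | d/In: (1,4) (7,1) | d/Stay: (1,4) (7,1) | e/In: (6,7) (7,1) | e/Stay: (3,3) (7,1)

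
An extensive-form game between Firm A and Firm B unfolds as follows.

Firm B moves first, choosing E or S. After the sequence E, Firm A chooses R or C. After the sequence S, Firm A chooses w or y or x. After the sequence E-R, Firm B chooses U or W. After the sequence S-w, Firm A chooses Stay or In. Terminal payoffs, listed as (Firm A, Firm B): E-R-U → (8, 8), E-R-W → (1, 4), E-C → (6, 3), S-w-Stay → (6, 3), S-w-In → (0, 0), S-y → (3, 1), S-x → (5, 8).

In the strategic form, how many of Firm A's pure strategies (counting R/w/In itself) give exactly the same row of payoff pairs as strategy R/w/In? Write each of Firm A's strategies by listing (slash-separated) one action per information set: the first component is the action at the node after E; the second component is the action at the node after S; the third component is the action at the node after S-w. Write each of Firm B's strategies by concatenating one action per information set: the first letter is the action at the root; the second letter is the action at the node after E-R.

1

Row for R/w/In (columns EU, EW, SU, SW): (8,8) (1,4) (0,0) (0,0).
Every one of Firm A's information sets is on the play path for some reply by Firm B when Firm A follows R/w/In.
Changing the action at any of them therefore changes at least one column, so only R/w/In itself gives this row.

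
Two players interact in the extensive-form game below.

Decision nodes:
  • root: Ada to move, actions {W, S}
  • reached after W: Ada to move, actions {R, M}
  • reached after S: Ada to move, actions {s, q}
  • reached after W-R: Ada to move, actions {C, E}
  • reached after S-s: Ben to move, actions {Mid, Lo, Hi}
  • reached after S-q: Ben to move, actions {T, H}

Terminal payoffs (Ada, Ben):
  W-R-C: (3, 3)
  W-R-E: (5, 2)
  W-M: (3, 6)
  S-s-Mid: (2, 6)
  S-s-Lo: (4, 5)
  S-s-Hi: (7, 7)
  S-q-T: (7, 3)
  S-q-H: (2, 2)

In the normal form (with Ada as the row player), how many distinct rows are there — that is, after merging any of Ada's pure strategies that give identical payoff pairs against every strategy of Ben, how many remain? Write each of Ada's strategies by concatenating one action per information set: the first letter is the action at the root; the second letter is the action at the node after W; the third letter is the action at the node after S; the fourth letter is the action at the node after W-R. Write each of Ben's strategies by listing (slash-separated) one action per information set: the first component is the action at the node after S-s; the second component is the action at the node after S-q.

5

Ada has 16 pure strategies: WRsC, WRsE, WRqC, WRqE, WMsC, WMsE, WMqC, WMqE, SRsC, SRsE, SRqC, SRqE, SMsC, SMsE, SMqC, SMqE. Columns: Mid/T, Mid/H, Lo/T, Lo/H, Hi/T, Hi/H.
{WRsC, WRqC} → row (3,3) (3,3) (3,3) (3,3) (3,3) (3,3)
{WRsE, WRqE} → row (5,2) (5,2) (5,2) (5,2) (5,2) (5,2)
{WMsC, WMsE, WMqC, WMqE} → row (3,6) (3,6) (3,6) (3,6) (3,6) (3,6)
{SRsC, SRsE, SMsC, SMsE} → row (2,6) (2,6) (4,5) (4,5) (7,7) (7,7)
{SRqC, SRqE, SMqC, SMqE} → row (7,3) (2,2) (7,3) (2,2) (7,3) (2,2)
That's 5 distinct rows out of 16 strategies.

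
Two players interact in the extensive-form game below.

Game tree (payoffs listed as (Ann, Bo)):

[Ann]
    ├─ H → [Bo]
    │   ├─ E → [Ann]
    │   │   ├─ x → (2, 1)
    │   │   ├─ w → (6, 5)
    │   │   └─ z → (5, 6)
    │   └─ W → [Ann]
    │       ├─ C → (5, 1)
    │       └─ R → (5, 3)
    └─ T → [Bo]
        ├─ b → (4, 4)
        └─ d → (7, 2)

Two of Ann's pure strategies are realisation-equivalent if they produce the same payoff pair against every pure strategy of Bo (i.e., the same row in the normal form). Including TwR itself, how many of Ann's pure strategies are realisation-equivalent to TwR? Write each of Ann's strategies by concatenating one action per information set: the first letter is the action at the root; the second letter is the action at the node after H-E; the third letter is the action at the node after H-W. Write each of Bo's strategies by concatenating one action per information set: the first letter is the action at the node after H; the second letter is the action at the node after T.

6

Row for TwR (columns Eb, Ed, Wb, Wd): (4,4) (7,2) (4,4) (7,2).
Under TwR, Ann's choice at the node after H-E and at the node after H-W can never be reached regardless of what Bo does, so varying those choices leaves every outcome unchanged.
Holding the reachable choices fixed and varying the unreachable ones freely already gives 3 × 2 = 6 equivalent strategies.
No other strategy reproduces this row, so those 6 are the full class: TxC, TxR, TwC, TwR, TzC, TzR.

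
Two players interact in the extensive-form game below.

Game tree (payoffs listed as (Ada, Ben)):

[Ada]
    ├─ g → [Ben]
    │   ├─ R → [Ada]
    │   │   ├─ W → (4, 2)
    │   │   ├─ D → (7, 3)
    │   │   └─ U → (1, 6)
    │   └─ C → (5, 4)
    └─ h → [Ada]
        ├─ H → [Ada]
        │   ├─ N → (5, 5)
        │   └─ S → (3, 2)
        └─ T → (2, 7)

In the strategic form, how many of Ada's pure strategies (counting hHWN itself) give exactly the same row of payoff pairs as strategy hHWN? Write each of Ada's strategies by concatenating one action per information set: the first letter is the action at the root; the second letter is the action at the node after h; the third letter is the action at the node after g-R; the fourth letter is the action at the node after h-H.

Row for hHWN (columns R, C): (5,5) (5,5).
Under hHWN, Ada's choice at the node after g-R can never be reached regardless of what Ben does, so varying those choices leaves every outcome unchanged.
Holding the reachable choices fixed and varying the unreachable one freely already gives 3 equivalent strategies.
No other strategy reproduces this row, so those 3 are the full class: hHWN, hHDN, hHUN.

3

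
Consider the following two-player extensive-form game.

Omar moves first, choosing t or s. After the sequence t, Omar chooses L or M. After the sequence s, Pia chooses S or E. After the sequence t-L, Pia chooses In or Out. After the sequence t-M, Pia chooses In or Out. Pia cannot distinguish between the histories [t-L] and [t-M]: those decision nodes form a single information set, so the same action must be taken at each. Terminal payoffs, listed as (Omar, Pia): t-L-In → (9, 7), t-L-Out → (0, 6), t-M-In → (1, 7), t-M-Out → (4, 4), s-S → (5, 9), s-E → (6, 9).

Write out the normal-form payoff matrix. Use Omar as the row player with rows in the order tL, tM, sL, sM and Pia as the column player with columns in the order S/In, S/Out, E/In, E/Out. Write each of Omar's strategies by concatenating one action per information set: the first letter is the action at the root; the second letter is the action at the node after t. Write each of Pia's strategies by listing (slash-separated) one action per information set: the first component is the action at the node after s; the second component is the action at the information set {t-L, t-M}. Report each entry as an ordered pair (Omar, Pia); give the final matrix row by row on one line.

tL: (9,7) (0,6) (9,7) (0,6) | tM: (1,7) (4,4) (1,7) (4,4) | sL: (5,9) (5,9) (6,9) (6,9) | sM: (5,9) (5,9) (6,9) (6,9)

Row tL: S/In→(9,7), S/Out→(0,6), E/In→(9,7), E/Out→(0,6)
Row tM: S/In→(1,7), S/Out→(4,4), E/In→(1,7), E/Out→(4,4)
Row sL: S/In→(5,9), S/Out→(5,9), E/In→(6,9), E/Out→(6,9)
Row sM: S/In→(5,9), S/Out→(5,9), E/In→(6,9), E/Out→(6,9)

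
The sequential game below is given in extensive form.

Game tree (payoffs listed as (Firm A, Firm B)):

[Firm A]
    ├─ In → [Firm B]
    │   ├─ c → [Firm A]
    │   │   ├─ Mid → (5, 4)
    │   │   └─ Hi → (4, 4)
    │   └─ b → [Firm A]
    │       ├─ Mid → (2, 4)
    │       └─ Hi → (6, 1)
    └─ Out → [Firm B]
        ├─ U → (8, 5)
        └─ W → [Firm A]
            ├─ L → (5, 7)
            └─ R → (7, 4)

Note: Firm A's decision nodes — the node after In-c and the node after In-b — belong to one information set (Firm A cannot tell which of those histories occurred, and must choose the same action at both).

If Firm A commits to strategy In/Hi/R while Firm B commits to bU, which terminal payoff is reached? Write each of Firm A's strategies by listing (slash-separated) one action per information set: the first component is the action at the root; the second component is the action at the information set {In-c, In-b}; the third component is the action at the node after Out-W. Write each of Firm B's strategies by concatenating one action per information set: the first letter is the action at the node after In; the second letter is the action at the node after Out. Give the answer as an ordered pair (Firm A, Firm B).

Trace the play path from the root:
  Firm A plays In
  Firm B plays b at [In]
  Firm A plays Hi at [In-b]
→ terminal payoff (6, 1).
(Firm A's choice at the node after Out-W is never reached on this path, so it doesn't affect the outcome.)

(6, 1)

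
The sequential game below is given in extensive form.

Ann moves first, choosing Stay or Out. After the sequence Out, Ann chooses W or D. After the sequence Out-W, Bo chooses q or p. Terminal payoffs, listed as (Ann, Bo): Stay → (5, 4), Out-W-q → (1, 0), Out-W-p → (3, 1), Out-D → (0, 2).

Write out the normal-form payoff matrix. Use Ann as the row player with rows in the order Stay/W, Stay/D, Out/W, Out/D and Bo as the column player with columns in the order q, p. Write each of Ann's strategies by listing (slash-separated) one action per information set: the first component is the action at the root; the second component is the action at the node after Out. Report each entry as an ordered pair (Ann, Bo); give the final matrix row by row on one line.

Stay/W: (5,4) (5,4) | Stay/D: (5,4) (5,4) | Out/W: (1,0) (3,1) | Out/D: (0,2) (0,2)

Row Stay/W: q→(5,4), p→(5,4)
Row Stay/D: q→(5,4), p→(5,4)
Row Out/W: q→(1,0), p→(3,1)
Row Out/D: q→(0,2), p→(0,2)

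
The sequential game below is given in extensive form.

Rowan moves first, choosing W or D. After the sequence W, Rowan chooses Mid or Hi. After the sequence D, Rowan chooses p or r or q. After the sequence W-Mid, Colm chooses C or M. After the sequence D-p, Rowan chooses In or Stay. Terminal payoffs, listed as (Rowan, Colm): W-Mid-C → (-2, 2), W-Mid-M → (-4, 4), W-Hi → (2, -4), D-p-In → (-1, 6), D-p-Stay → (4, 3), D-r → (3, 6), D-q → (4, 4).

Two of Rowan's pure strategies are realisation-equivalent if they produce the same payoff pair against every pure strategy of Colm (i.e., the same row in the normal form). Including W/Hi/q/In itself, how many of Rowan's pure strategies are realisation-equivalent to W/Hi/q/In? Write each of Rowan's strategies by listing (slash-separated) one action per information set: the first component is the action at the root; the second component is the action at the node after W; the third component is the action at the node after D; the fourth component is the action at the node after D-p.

6

Row for W/Hi/q/In (columns C, M): (2,-4) (2,-4).
Under W/Hi/q/In, Rowan's choice at the node after D and at the node after D-p can never be reached regardless of what Colm does, so varying those choices leaves every outcome unchanged.
Holding the reachable choices fixed and varying the unreachable ones freely already gives 3 × 2 = 6 equivalent strategies.
No other strategy reproduces this row, so those 6 are the full class: W/Hi/p/In, W/Hi/p/Stay, W/Hi/r/In, W/Hi/r/Stay, W/Hi/q/In, W/Hi/q/Stay.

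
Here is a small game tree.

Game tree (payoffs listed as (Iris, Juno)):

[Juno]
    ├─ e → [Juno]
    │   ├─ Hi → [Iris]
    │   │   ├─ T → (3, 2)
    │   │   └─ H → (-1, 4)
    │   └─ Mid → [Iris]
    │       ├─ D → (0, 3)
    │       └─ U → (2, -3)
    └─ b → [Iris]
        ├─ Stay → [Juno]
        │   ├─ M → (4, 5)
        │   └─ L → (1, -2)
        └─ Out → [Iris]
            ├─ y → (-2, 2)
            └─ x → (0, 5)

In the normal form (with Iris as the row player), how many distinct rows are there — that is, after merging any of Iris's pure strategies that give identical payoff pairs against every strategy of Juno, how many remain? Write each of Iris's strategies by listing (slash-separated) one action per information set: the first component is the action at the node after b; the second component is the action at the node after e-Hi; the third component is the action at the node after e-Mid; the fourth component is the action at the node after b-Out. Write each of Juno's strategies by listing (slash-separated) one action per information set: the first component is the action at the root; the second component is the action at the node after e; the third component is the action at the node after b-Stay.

Iris has 16 pure strategies: Stay/T/D/y, Stay/T/D/x, Stay/T/U/y, Stay/T/U/x, Stay/H/D/y, Stay/H/D/x, Stay/H/U/y, Stay/H/U/x, Out/T/D/y, Out/T/D/x, Out/T/U/y, Out/T/U/x, Out/H/D/y, Out/H/D/x, Out/H/U/y, Out/H/U/x. Columns: e/Hi/M, e/Hi/L, e/Mid/M, e/Mid/L, b/Hi/M, b/Hi/L, b/Mid/M, b/Mid/L.
{Stay/T/D/y, Stay/T/D/x} → row (3,2) (3,2) (0,3) (0,3) (4,5) (1,-2) (4,5) (1,-2)
{Stay/T/U/y, Stay/T/U/x} → row (3,2) (3,2) (2,-3) (2,-3) (4,5) (1,-2) (4,5) (1,-2)
{Stay/H/D/y, Stay/H/D/x} → row (-1,4) (-1,4) (0,3) (0,3) (4,5) (1,-2) (4,5) (1,-2)
{Stay/H/U/y, Stay/H/U/x} → row (-1,4) (-1,4) (2,-3) (2,-3) (4,5) (1,-2) (4,5) (1,-2)
{Out/T/D/y} → row (3,2) (3,2) (0,3) (0,3) (-2,2) (-2,2) (-2,2) (-2,2)
{Out/T/D/x} → row (3,2) (3,2) (0,3) (0,3) (0,5) (0,5) (0,5) (0,5)
{Out/T/U/y} → row (3,2) (3,2) (2,-3) (2,-3) (-2,2) (-2,2) (-2,2) (-2,2)
{Out/T/U/x} → row (3,2) (3,2) (2,-3) (2,-3) (0,5) (0,5) (0,5) (0,5)
{Out/H/D/y} → row (-1,4) (-1,4) (0,3) (0,3) (-2,2) (-2,2) (-2,2) (-2,2)
{Out/H/D/x} → row (-1,4) (-1,4) (0,3) (0,3) (0,5) (0,5) (0,5) (0,5)
{Out/H/U/y} → row (-1,4) (-1,4) (2,-3) (2,-3) (-2,2) (-2,2) (-2,2) (-2,2)
{Out/H/U/x} → row (-1,4) (-1,4) (2,-3) (2,-3) (0,5) (0,5) (0,5) (0,5)
That's 12 distinct rows out of 16 strategies.

12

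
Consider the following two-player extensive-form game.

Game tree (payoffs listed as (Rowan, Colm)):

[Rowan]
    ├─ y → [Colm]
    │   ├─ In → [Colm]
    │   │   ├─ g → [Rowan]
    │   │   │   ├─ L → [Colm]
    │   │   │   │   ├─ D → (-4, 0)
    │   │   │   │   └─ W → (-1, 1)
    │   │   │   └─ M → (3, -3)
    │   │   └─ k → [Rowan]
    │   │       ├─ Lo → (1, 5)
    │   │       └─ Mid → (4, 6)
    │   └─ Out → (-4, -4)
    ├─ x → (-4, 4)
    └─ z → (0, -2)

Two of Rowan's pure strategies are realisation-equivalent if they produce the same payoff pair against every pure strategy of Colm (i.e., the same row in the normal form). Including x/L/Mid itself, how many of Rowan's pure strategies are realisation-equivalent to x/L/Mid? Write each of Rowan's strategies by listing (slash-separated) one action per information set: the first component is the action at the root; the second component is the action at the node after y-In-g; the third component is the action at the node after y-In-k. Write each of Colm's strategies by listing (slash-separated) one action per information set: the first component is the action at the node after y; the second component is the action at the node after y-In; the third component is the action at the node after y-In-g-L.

Row for x/L/Mid (columns In/g/D, In/g/W, In/k/D, In/k/W, Out/g/D, Out/g/W, Out/k/D, Out/k/W): (-4,4) (-4,4) (-4,4) (-4,4) (-4,4) (-4,4) (-4,4) (-4,4).
Under x/L/Mid, Rowan's choice at the node after y-In-g and at the node after y-In-k can never be reached regardless of what Colm does, so varying those choices leaves every outcome unchanged.
Holding the reachable choices fixed and varying the unreachable ones freely already gives 2 × 2 = 4 equivalent strategies.
No other strategy reproduces this row, so those 4 are the full class: x/L/Lo, x/L/Mid, x/M/Lo, x/M/Mid.

4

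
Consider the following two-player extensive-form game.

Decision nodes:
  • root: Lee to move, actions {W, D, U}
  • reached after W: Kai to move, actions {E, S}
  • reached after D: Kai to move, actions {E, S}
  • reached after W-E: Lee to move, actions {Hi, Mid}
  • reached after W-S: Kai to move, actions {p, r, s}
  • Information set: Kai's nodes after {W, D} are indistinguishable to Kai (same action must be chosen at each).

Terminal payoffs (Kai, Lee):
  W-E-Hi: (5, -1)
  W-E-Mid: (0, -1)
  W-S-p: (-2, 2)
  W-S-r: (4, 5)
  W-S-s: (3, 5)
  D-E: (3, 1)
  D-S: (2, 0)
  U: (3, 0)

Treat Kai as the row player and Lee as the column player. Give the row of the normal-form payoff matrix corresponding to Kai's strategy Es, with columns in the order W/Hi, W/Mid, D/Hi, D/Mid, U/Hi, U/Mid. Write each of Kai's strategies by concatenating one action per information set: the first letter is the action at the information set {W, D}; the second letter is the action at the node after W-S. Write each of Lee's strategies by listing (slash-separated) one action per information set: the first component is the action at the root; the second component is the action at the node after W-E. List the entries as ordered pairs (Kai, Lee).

(5,-1) (0,-1) (3,1) (3,1) (3,0) (3,0)

vs W/Hi: Lee plays W → Kai plays E at [W] → Lee plays Hi at [W-E] → (5, -1)
vs W/Mid: Lee plays W → Kai plays E at [W] → Lee plays Mid at [W-E] → (0, -1)
vs D/Hi: Lee plays D → Kai plays E at [D] → (3, 1)
vs D/Mid: Lee plays D → Kai plays E at [D] → (3, 1)
vs U/Hi: Lee plays U → (3, 0)
vs U/Mid: Lee plays U → (3, 0)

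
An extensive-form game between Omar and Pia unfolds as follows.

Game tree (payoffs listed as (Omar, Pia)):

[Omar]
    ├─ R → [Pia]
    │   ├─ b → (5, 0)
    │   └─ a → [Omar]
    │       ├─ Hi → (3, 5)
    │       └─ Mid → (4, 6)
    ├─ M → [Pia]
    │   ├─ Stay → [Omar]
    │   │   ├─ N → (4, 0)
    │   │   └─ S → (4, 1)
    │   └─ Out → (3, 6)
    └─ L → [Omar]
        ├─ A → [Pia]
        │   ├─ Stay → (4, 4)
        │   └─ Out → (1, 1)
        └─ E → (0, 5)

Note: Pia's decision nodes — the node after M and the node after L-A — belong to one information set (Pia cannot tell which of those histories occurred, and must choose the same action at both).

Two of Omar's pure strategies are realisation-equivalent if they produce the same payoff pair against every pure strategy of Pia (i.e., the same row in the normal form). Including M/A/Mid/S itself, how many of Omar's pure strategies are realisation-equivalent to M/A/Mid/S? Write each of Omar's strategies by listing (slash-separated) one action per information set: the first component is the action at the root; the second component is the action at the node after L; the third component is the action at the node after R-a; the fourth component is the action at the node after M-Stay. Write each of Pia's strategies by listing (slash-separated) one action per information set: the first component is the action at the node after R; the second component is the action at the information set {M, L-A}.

Row for M/A/Mid/S (columns b/Stay, b/Out, a/Stay, a/Out): (4,1) (3,6) (4,1) (3,6).
Under M/A/Mid/S, Omar's choice at the node after L and at the node after R-a can never be reached regardless of what Pia does, so varying those choices leaves every outcome unchanged.
Holding the reachable choices fixed and varying the unreachable ones freely already gives 2 × 2 = 4 equivalent strategies.
No other strategy reproduces this row, so those 4 are the full class: M/A/Hi/S, M/A/Mid/S, M/E/Hi/S, M/E/Mid/S.

4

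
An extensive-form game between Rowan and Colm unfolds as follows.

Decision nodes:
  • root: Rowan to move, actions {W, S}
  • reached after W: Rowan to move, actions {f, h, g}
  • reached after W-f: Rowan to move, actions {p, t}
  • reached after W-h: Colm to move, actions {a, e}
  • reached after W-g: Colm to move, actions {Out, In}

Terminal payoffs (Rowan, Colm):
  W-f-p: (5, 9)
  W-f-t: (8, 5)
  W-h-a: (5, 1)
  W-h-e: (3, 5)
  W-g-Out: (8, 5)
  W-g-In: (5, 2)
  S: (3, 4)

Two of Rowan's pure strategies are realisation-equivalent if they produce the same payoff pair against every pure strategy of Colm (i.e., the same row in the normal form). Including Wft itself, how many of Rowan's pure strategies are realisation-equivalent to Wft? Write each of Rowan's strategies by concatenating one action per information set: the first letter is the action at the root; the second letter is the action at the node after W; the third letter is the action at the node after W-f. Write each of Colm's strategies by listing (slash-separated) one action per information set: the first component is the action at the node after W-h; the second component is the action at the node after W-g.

Row for Wft (columns a/Out, a/In, e/Out, e/In): (8,5) (8,5) (8,5) (8,5).
Every one of Rowan's information sets is on the play path for some reply by Colm when Rowan follows Wft.
Changing the action at any of them therefore changes at least one column, so only Wft itself gives this row.

1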